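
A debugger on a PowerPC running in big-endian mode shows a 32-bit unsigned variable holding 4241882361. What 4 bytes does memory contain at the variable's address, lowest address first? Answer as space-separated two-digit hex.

FC D5 FC F9

4241882361 in hexadecimal, padded to 32 bits, is 0xFCD5FCF9.
Split into bytes (most-significant first): FC D5 FC F9.
Big-endian stores the most-significant byte at the lowest address.
So the memory order matches the most-significant-first order: FC D5 FC F9.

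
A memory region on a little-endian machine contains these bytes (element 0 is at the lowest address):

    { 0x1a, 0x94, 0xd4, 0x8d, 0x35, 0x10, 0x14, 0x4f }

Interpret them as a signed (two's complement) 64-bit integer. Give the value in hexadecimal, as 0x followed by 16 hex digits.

In little-endian order the low byte comes first in memory.
Reassemble most-significant byte first: 4F 14 10 35 8D D4 94 1A → 0x4F1410358DD4941A.

0x4F1410358DD4941A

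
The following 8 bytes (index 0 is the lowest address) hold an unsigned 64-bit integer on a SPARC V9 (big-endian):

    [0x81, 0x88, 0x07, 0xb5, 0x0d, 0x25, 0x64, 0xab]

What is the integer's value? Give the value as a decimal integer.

9333718701916382379

In big-endian order the high byte comes first in memory.
The bytes are already most-significant first: 0x818807B50D2564AB.
0x818807B50D2564AB = 9333718701916382379.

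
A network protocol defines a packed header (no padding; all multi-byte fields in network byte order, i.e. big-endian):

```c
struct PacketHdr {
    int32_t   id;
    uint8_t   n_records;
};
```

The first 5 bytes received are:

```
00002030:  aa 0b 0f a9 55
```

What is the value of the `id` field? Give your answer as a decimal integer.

`id` is the first field, at byte offset 0, occupying 4 bytes.
Bytes at offsets 0..3: AA 0B 0F A9.
Big-endian: lowest address holds the most-significant byte.
The bytes are already most-significant first: 0xAA0B0FA9.
Top bit is set, so as a signed 32-bit value this is 0xAA0B0FA9 − 2^32 = -1442115671.

-1442115671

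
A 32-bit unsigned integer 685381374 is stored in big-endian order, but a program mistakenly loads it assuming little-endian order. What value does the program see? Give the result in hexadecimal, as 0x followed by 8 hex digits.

685381374 in 32-bit hexadecimal is 0x28DA16FE.
Stored big-endian, the bytes at ascending addresses are 28 DA 16 FE.
Read back as little-endian, the first byte is least significant, giving 0xFE16DA28.

0xFE16DA28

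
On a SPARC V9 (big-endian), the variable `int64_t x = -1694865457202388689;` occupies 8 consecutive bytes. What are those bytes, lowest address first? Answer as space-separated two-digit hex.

E8 7A A0 D8 B1 5F 21 2F

Two's complement of -1694865457202388689 in 64 bits: 1694865457202388689 = 0x17855F274EA0DED1; invert → 0xE87AA0D8B15F212E; add 1 → 0xE87AA0D8B15F212F.
Split into bytes (most-significant first): E8 7A A0 D8 B1 5F 21 2F.
Big-endian: lowest address holds the most-significant byte.
So the memory order matches the most-significant-first order: E8 7A A0 D8 B1 5F 21 2F.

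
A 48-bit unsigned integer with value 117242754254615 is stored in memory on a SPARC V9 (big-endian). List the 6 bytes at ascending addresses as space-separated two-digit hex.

6A A1 B4 B8 47 17

117242754254615 in hexadecimal, padded to 48 bits, is 0x6AA1B4B84717.
Split into bytes (most-significant first): 6A A1 B4 B8 47 17.
In big-endian order the high byte comes first in memory.
So the memory order matches the most-significant-first order: 6A A1 B4 B8 47 17.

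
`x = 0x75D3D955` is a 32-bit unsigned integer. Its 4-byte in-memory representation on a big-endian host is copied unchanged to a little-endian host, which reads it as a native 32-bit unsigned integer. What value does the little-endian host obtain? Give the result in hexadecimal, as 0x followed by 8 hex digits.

Stored big-endian, the bytes at ascending addresses are 75 D3 D9 55.
Read back as little-endian, the first byte is least significant, giving 0x55D9D375.

0x55D9D375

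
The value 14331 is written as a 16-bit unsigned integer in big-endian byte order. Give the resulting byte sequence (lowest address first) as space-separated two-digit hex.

14331 in hexadecimal, padded to 16 bits, is 0x37FB.
Split into bytes (most-significant first): 37 FB.
Big-endian stores the most-significant byte at the lowest address.
So the memory order matches the most-significant-first order: 37 FB.

37 FB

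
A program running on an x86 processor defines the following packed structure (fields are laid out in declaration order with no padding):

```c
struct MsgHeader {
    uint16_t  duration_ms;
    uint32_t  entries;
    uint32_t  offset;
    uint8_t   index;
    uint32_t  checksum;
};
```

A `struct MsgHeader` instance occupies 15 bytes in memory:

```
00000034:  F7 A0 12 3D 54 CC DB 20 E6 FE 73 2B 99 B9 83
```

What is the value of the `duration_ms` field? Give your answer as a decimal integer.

`duration_ms` is the first field, at byte offset 0, occupying 2 bytes.
Bytes at offsets 0..1: F7 A0.
In little-endian order the low byte comes first in memory.
Reassemble most-significant byte first: A0 F7 → 0xA0F7.
0xA0F7 = 41207.

41207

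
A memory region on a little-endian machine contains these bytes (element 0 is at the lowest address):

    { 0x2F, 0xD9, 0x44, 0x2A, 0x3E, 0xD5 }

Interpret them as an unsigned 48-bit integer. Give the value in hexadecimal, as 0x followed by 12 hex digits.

0xD53E2A44D92F

In little-endian order the low byte comes first in memory.
Reassemble most-significant byte first: D5 3E 2A 44 D9 2F → 0xD53E2A44D92F.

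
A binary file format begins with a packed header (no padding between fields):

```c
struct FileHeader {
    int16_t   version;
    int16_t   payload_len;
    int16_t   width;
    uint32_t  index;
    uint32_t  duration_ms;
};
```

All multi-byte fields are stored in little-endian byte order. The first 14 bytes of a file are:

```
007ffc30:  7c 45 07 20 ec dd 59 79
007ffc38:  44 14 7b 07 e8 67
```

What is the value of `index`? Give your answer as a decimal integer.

340031833

`index` follows `version` (2 B), `payload_len` (2 B), `width` (2 B), so it starts at offset 2 + 2 + 2 = 6 and occupies 4 bytes.
Bytes at offsets 6..9: 59 79 44 14.
Little-endian: lowest address holds the least-significant byte.
Reassemble most-significant byte first: 14 44 79 59 → 0x14447959.
0x14447959 = 340031833.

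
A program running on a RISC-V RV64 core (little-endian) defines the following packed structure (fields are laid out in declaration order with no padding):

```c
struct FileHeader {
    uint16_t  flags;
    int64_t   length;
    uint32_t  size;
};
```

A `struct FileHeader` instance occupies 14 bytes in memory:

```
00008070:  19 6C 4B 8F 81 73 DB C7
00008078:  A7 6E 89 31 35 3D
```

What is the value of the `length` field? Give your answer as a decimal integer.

7973561410632388427

`length` follows `flags` (2 bytes), so it starts at byte offset 2 and occupies 8 bytes.
Bytes at offsets 2..9: 4B 8F 81 73 DB C7 A7 6E.
Little-endian stores the least-significant byte at the lowest address.
Reassemble most-significant byte first: 6E A7 C7 DB 73 81 8F 4B → 0x6EA7C7DB73818F4B.
0x6EA7C7DB73818F4B = 7973561410632388427.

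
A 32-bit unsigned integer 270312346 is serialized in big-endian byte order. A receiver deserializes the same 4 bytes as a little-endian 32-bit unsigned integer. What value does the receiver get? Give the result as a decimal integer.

2594380816

270312346 in 32-bit hexadecimal is 0x101CA39A.
Stored big-endian, the bytes at ascending addresses are 10 1C A3 9A.
Read back as little-endian, the first byte is least significant, giving 0x9AA31C10.
0x9AA31C10 = 2594380816.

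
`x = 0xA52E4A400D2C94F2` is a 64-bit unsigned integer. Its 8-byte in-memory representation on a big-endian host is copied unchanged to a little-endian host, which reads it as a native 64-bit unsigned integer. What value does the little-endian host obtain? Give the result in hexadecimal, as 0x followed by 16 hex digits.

Stored big-endian, the bytes at ascending addresses are A5 2E 4A 40 0D 2C 94 F2.
Read back as little-endian, the first byte is least significant, giving 0xF2942C0D404A2EA5.

0xF2942C0D404A2EA5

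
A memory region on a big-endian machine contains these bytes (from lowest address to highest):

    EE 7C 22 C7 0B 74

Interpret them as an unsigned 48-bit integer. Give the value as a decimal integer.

262216926825332

Big-endian stores the most-significant byte at the lowest address.
The bytes are already most-significant first: 0xEE7C22C70B74.
0xEE7C22C70B74 = 262216926825332.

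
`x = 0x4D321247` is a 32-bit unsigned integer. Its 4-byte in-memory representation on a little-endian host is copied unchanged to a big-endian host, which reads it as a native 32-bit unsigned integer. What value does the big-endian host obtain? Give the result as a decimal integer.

Stored little-endian, the bytes at ascending addresses are 47 12 32 4D.
Read back as big-endian, the last byte is least significant, giving 0x4712324D.
0x4712324D = 1192374861.

1192374861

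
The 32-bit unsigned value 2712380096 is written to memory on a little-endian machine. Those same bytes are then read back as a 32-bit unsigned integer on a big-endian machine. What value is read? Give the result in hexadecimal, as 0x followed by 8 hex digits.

2712380096 in 32-bit hexadecimal is 0xA1ABA2C0.
Stored little-endian, the bytes at ascending addresses are C0 A2 AB A1.
Read back as big-endian, the last byte is least significant, giving 0xC0A2ABA1.

0xC0A2ABA1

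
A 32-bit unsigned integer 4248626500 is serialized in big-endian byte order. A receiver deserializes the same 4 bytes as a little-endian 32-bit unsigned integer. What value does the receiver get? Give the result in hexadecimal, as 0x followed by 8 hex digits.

4248626500 in 32-bit hexadecimal is 0xFD3CE544.
Stored big-endian, the bytes at ascending addresses are FD 3C E5 44.
Read back as little-endian, the first byte is least significant, giving 0x44E53CFD.

0x44E53CFD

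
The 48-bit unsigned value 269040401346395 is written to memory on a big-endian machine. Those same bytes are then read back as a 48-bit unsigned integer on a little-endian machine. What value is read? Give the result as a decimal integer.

269040401346395 in 48-bit hexadecimal is 0xF4B0D98D6F5B.
Stored big-endian, the bytes at ascending addresses are F4 B0 D9 8D 6F 5B.
Read back as little-endian, the first byte is least significant, giving 0x5B6F8DD9B0F4.
0x5B6F8DD9B0F4 = 100534679351540.

100534679351540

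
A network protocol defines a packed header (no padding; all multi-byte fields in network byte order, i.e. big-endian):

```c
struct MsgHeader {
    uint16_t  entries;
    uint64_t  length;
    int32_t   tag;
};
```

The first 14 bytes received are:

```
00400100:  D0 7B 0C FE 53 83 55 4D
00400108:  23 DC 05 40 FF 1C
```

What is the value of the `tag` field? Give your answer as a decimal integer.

88145692

`tag` follows `entries` (2 B), `length` (8 B), so it starts at offset 2 + 8 = 10 and occupies 4 bytes.
Bytes at offsets 10..13: 05 40 FF 1C.
Big-endian stores the most-significant byte at the lowest address.
The bytes are already most-significant first: 0x0540FF1C.
0x0540FF1C = 88145692.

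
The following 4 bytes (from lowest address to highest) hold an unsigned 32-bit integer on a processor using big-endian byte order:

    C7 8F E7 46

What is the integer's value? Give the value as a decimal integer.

In big-endian order the high byte comes first in memory.
The bytes are already most-significant first: 0xC78FE746.
0xC78FE746 = 3348096838.

3348096838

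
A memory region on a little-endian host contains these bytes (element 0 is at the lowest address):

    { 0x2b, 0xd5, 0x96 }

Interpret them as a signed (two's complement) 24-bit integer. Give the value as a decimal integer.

In little-endian order the low byte comes first in memory.
Reassemble most-significant byte first: 96 D5 2B → 0x96D52B.
Top bit is set, so as a signed 24-bit value this is 0x96D52B − 2^24 = -6892245.

-6892245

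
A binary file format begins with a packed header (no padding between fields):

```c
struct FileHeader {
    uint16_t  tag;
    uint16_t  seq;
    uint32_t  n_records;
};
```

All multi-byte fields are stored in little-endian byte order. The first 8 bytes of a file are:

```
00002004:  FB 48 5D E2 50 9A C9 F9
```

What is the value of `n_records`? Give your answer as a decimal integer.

`n_records` follows `tag` (2 B), `seq` (2 B), so it starts at offset 2 + 2 = 4 and occupies 4 bytes.
Bytes at offsets 4..7: 50 9A C9 F9.
Little-endian: lowest address holds the least-significant byte.
Reassemble most-significant byte first: F9 C9 9A 50 → 0xF9C99A50.
0xF9C99A50 = 4190739024.

4190739024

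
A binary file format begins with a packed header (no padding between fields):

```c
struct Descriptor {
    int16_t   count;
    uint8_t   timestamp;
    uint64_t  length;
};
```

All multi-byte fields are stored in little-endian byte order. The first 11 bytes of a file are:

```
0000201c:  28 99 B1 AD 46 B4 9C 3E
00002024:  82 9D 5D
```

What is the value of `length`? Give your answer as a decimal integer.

`length` follows `count` (2 B), `timestamp` (1 B), so it starts at offset 2 + 1 = 3 and occupies 8 bytes.
Bytes at offsets 3..10: AD 46 B4 9C 3E 82 9D 5D.
In little-endian order the low byte comes first in memory.
Reassemble most-significant byte first: 5D 9D 82 3E 9C B4 46 AD → 0x5D9D823E9CB446AD.
0x5D9D823E9CB446AD = 6745691022299514541.

6745691022299514541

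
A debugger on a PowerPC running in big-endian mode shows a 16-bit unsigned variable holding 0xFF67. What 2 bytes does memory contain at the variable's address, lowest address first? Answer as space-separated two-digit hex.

FF 67

Split into bytes (most-significant first): FF 67.
Big-endian stores the most-significant byte at the lowest address.
So the memory order matches the most-significant-first order: FF 67.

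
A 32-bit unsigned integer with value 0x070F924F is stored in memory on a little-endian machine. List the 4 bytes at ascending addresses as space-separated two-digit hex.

Split into bytes (most-significant first): 07 0F 92 4F.
In little-endian order the low byte comes first in memory.
So at ascending addresses the bytes are 4F 92 0F 07.

4F 92 0F 07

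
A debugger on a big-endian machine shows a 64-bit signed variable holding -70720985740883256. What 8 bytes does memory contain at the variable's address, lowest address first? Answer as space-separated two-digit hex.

FF 04 BF A3 5E BF CA C8

Two's complement of -70720985740883256 in 64 bits: 70720985740883256 = 0x00FB405CA1403538; invert → 0xFF04BFA35EBFCAC7; add 1 → 0xFF04BFA35EBFCAC8.
Split into bytes (most-significant first): FF 04 BF A3 5E BF CA C8.
Big-endian stores the most-significant byte at the lowest address.
So the memory order matches the most-significant-first order: FF 04 BF A3 5E BF CA C8.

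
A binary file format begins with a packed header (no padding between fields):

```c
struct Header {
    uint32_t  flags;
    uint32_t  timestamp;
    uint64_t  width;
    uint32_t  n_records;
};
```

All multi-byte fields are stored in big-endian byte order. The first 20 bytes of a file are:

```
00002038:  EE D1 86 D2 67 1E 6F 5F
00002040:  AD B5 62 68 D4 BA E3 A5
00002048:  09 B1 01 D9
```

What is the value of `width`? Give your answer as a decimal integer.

`width` follows `flags` (4 B), `timestamp` (4 B), so it starts at offset 4 + 4 = 8 and occupies 8 bytes.
Bytes at offsets 8..15: AD B5 62 68 D4 BA E3 A5.
Big-endian: lowest address holds the most-significant byte.
The bytes are already most-significant first: 0xADB56268D4BAE3A5.
0xADB56268D4BAE3A5 = 12517018941731300261.

12517018941731300261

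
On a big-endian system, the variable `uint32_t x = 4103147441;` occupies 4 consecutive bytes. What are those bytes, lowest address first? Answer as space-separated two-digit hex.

F4 91 0F B1

4103147441 in hexadecimal, padded to 32 bits, is 0xF4910FB1.
Split into bytes (most-significant first): F4 91 0F B1.
In big-endian order the high byte comes first in memory.
So the memory order matches the most-significant-first order: F4 91 0F B1.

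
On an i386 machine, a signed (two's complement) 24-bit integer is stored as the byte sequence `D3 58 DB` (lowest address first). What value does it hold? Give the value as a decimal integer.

-2402093

Little-endian: lowest address holds the least-significant byte.
Reassemble most-significant byte first: DB 58 D3 → 0xDB58D3.
Top bit is set, so as a signed 24-bit value this is 0xDB58D3 − 2^24 = -2402093.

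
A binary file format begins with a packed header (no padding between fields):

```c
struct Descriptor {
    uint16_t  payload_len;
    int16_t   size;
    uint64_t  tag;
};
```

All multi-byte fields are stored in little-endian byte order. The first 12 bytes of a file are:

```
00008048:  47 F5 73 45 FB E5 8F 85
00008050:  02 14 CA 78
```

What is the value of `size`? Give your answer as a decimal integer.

17779

`size` follows `payload_len` (2 bytes), so it starts at byte offset 2 and occupies 2 bytes.
Bytes at offsets 2..3: 73 45.
In little-endian order the low byte comes first in memory.
Reassemble most-significant byte first: 45 73 → 0x4573.
0x4573 = 17779.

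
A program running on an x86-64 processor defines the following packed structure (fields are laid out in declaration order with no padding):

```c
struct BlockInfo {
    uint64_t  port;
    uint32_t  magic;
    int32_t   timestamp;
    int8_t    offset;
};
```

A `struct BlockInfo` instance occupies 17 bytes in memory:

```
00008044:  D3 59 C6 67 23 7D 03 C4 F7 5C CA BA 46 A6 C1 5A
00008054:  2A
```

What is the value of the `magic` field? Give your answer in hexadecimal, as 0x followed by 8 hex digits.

0xBACA5CF7

`magic` follows `port` (8 bytes), so it starts at byte offset 8 and occupies 4 bytes.
Bytes at offsets 8..11: F7 5C CA BA.
Little-endian stores the least-significant byte at the lowest address.
Reassemble most-significant byte first: BA CA 5C F7 → 0xBACA5CF7.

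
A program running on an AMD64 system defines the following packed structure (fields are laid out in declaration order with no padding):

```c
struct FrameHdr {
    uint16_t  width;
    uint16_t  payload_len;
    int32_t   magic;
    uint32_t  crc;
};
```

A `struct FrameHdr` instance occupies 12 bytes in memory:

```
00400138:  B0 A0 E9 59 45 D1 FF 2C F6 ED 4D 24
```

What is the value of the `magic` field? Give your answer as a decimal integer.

`magic` follows `width` (2 B), `payload_len` (2 B), so it starts at offset 2 + 2 = 4 and occupies 4 bytes.
Bytes at offsets 4..7: 45 D1 FF 2C.
Little-endian stores the least-significant byte at the lowest address.
Reassemble most-significant byte first: 2C FF D1 45 → 0x2CFFD145.
0x2CFFD145 = 754962757.

754962757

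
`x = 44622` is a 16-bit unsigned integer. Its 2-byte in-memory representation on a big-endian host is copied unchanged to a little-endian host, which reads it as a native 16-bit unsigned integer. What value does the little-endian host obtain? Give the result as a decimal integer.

20142

44622 in 16-bit hexadecimal is 0xAE4E.
Stored big-endian, the bytes at ascending addresses are AE 4E.
Read back as little-endian, the first byte is least significant, giving 0x4EAE.
0x4EAE = 20142.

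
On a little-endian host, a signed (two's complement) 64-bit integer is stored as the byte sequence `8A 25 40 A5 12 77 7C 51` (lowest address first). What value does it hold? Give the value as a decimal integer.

5871698936149845386

Little-endian stores the least-significant byte at the lowest address.
Reassemble most-significant byte first: 51 7C 77 12 A5 40 25 8A → 0x517C7712A540258A.
0x517C7712A540258A = 5871698936149845386.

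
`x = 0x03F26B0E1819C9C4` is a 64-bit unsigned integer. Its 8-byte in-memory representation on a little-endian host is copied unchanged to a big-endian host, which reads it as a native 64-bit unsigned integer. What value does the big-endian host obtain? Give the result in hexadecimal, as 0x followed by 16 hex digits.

Stored little-endian, the bytes at ascending addresses are C4 C9 19 18 0E 6B F2 03.
Read back as big-endian, the last byte is least significant, giving 0xC4C919180E6BF203.

0xC4C919180E6BF203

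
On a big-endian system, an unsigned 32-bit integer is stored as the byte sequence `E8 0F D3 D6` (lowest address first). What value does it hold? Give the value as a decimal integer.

3893351382

Big-endian stores the most-significant byte at the lowest address.
The bytes are already most-significant first: 0xE80FD3D6.
0xE80FD3D6 = 3893351382.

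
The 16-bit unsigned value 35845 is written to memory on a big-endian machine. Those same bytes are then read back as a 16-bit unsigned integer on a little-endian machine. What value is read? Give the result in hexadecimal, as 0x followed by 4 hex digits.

0x058C

35845 in 16-bit hexadecimal is 0x8C05.
Stored big-endian, the bytes at ascending addresses are 8C 05.
Read back as little-endian, the first byte is least significant, giving 0x058C.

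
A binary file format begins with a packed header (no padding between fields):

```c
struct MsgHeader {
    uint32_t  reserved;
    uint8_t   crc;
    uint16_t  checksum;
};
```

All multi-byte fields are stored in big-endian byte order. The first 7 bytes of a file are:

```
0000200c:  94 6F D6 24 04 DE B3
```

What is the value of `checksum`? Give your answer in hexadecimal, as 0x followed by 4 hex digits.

`checksum` follows `reserved` (4 B), `crc` (1 B), so it starts at offset 4 + 1 = 5 and occupies 2 bytes.
Bytes at offsets 5..6: DE B3.
In big-endian order the high byte comes first in memory.
The bytes are already most-significant first: 0xDEB3.

0xDEB3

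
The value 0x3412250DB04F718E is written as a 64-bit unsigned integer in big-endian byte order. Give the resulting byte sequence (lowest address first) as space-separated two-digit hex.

Split into bytes (most-significant first): 34 12 25 0D B0 4F 71 8E.
Big-endian stores the most-significant byte at the lowest address.
So the memory order matches the most-significant-first order: 34 12 25 0D B0 4F 71 8E.

34 12 25 0D B0 4F 71 8E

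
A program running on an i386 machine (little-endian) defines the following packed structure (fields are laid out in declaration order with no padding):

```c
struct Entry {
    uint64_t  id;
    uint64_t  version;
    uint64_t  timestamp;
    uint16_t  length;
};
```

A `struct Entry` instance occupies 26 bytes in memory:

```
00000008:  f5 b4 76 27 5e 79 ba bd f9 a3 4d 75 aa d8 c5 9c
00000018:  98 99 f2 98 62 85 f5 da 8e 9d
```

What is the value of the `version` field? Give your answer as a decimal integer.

11296673466952819705

`version` follows `id` (8 bytes), so it starts at byte offset 8 and occupies 8 bytes.
Bytes at offsets 8..15: F9 A3 4D 75 AA D8 C5 9C.
Little-endian: lowest address holds the least-significant byte.
Reassemble most-significant byte first: 9C C5 D8 AA 75 4D A3 F9 → 0x9CC5D8AA754DA3F9.
0x9CC5D8AA754DA3F9 = 11296673466952819705.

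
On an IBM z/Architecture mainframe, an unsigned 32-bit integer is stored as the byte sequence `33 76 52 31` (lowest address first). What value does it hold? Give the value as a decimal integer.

863392305

In big-endian order the high byte comes first in memory.
The bytes are already most-significant first: 0x33765231.
0x33765231 = 863392305.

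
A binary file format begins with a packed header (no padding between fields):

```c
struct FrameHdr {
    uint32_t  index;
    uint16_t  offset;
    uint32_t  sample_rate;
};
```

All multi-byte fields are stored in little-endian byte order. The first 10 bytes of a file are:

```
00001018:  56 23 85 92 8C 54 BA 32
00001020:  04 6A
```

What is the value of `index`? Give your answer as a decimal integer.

`index` is the first field, at byte offset 0, occupying 4 bytes.
Bytes at offsets 0..3: 56 23 85 92.
In little-endian order the low byte comes first in memory.
Reassemble most-significant byte first: 92 85 23 56 → 0x92852356.
0x92852356 = 2458198870.

2458198870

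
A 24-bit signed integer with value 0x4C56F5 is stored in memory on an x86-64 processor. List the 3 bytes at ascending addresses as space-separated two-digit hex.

Split into bytes (most-significant first): 4C 56 F5.
Little-endian stores the least-significant byte at the lowest address.
So at ascending addresses the bytes are F5 56 4C.

F5 56 4C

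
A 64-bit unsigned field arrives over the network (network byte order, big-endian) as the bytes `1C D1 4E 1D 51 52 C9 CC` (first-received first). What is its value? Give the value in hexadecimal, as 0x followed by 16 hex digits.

0x1CD14E1D5152C9CC

In big-endian order the high byte comes first in memory.
The bytes are already most-significant first: 0x1CD14E1D5152C9CC.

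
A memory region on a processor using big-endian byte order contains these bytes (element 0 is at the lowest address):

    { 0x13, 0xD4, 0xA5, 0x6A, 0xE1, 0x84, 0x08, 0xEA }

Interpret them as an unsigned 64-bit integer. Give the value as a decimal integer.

1428948860251932906

Big-endian stores the most-significant byte at the lowest address.
The bytes are already most-significant first: 0x13D4A56AE18408EA.
0x13D4A56AE18408EA = 1428948860251932906.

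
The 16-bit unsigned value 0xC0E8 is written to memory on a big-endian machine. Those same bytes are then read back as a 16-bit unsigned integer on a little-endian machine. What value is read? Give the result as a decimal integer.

Stored big-endian, the bytes at ascending addresses are C0 E8.
Read back as little-endian, the first byte is least significant, giving 0xE8C0.
0xE8C0 = 59584.

59584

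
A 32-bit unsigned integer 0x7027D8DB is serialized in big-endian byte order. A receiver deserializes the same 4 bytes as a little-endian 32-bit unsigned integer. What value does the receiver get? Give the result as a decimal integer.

3688376176

Stored big-endian, the bytes at ascending addresses are 70 27 D8 DB.
Read back as little-endian, the first byte is least significant, giving 0xDBD82770.
0xDBD82770 = 3688376176.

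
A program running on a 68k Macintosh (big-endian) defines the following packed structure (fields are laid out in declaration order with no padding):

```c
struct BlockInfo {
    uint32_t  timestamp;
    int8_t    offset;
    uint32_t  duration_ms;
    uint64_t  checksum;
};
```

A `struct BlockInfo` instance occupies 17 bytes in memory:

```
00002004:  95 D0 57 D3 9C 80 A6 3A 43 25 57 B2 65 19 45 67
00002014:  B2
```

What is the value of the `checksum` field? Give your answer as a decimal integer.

`checksum` follows `timestamp` (4 B), `offset` (1 B), `duration_ms` (4 B), so it starts at offset 4 + 1 + 4 = 9 and occupies 8 bytes.
Bytes at offsets 9..16: 25 57 B2 65 19 45 67 B2.
In big-endian order the high byte comes first in memory.
The bytes are already most-significant first: 0x2557B265194567B2.
0x2557B265194567B2 = 2690815449662580658.

2690815449662580658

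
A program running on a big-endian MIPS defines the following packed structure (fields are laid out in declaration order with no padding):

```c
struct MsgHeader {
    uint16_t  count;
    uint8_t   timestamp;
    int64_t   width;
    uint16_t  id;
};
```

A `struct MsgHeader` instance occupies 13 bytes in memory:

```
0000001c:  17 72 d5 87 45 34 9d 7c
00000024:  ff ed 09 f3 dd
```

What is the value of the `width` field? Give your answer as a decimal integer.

-8699489254184588023

`width` follows `count` (2 B), `timestamp` (1 B), so it starts at offset 2 + 1 = 3 and occupies 8 bytes.
Bytes at offsets 3..10: 87 45 34 9D 7C FF ED 09.
Big-endian stores the most-significant byte at the lowest address.
The bytes are already most-significant first: 0x8745349D7CFFED09.
Top bit is set, so as a signed 64-bit value this is 0x8745349D7CFFED09 − 2^64 = -8699489254184588023.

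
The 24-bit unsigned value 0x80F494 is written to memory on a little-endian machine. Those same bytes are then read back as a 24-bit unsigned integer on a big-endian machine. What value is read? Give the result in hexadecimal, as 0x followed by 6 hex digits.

Stored little-endian, the bytes at ascending addresses are 94 F4 80.
Read back as big-endian, the last byte is least significant, giving 0x94F480.

0x94F480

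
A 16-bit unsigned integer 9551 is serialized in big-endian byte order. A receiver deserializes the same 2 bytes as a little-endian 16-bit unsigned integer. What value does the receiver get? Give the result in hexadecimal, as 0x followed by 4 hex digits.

9551 in 16-bit hexadecimal is 0x254F.
Stored big-endian, the bytes at ascending addresses are 25 4F.
Read back as little-endian, the first byte is least significant, giving 0x4F25.

0x4F25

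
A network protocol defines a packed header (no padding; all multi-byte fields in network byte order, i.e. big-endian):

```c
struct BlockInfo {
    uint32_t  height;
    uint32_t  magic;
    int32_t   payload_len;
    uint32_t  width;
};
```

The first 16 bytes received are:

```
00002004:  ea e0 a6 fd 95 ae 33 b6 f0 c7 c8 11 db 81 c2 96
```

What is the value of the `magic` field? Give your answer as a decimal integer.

`magic` follows `height` (4 bytes), so it starts at byte offset 4 and occupies 4 bytes.
Bytes at offsets 4..7: 95 AE 33 B6.
Big-endian stores the most-significant byte at the lowest address.
The bytes are already most-significant first: 0x95AE33B6.
0x95AE33B6 = 2511221686.

2511221686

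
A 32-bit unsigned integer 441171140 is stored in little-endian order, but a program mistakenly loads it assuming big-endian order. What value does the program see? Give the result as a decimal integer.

3300674330

441171140 in 32-bit hexadecimal is 0x1A4BBCC4.
Stored little-endian, the bytes at ascending addresses are C4 BC 4B 1A.
Read back as big-endian, the last byte is least significant, giving 0xC4BC4B1A.
0xC4BC4B1A = 3300674330.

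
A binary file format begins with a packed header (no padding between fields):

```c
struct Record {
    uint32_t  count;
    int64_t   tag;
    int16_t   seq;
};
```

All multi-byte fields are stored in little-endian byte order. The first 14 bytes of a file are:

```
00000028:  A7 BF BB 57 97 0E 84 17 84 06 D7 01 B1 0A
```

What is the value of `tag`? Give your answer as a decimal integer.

`tag` follows `count` (4 bytes), so it starts at byte offset 4 and occupies 8 bytes.
Bytes at offsets 4..11: 97 0E 84 17 84 06 D7 01.
In little-endian order the low byte comes first in memory.
Reassemble most-significant byte first: 01 D7 06 84 17 84 0E 97 → 0x01D7068417840E97.
0x01D7068417840E97 = 132581878430699159.

132581878430699159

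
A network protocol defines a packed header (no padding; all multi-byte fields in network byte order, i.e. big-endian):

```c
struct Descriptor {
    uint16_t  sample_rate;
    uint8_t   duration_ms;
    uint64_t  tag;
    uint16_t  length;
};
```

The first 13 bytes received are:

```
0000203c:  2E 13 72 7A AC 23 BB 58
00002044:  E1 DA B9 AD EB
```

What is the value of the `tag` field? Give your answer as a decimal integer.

8839479456178494137

`tag` follows `sample_rate` (2 B), `duration_ms` (1 B), so it starts at offset 2 + 1 = 3 and occupies 8 bytes.
Bytes at offsets 3..10: 7A AC 23 BB 58 E1 DA B9.
Big-endian stores the most-significant byte at the lowest address.
The bytes are already most-significant first: 0x7AAC23BB58E1DAB9.
0x7AAC23BB58E1DAB9 = 8839479456178494137.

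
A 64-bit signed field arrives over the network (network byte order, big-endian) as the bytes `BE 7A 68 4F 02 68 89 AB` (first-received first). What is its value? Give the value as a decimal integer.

Big-endian stores the most-significant byte at the lowest address.
The bytes are already most-significant first: 0xBE7A684F026889AB.
Top bit is set, so as a signed 64-bit value this is 0xBE7A684F026889AB − 2^64 = -4721346570792433237.

-4721346570792433237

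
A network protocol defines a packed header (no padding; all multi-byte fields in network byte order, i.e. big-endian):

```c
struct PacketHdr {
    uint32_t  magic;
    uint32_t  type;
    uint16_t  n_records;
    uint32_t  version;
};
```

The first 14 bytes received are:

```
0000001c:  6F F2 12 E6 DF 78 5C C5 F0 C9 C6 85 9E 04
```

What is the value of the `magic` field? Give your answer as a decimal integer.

`magic` is the first field, at byte offset 0, occupying 4 bytes.
Bytes at offsets 0..3: 6F F2 12 E6.
Big-endian: lowest address holds the most-significant byte.
The bytes are already most-significant first: 0x6FF212E6.
0x6FF212E6 = 1878135526.

1878135526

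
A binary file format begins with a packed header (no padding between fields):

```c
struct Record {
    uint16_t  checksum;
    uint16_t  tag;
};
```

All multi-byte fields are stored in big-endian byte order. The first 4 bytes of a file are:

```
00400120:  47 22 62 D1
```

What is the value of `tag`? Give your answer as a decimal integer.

25297

`tag` follows `checksum` (2 bytes), so it starts at byte offset 2 and occupies 2 bytes.
Bytes at offsets 2..3: 62 D1.
Big-endian: lowest address holds the most-significant byte.
The bytes are already most-significant first: 0x62D1.
0x62D1 = 25297.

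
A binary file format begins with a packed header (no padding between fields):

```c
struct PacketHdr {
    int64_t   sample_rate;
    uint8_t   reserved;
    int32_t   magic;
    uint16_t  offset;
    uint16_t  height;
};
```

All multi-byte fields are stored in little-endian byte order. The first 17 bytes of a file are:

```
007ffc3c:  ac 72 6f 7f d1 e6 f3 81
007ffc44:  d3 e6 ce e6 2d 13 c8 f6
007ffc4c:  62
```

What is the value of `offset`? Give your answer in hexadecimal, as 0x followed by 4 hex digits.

0xC813

`offset` follows `sample_rate` (8 B), `reserved` (1 B), `magic` (4 B), so it starts at offset 8 + 1 + 4 = 13 and occupies 2 bytes.
Bytes at offsets 13..14: 13 C8.
Little-endian stores the least-significant byte at the lowest address.
Reassemble most-significant byte first: C8 13 → 0xC813.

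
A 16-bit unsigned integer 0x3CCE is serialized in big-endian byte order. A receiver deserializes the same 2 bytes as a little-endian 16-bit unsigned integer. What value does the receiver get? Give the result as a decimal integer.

Stored big-endian, the bytes at ascending addresses are 3C CE.
Read back as little-endian, the first byte is least significant, giving 0xCE3C.
0xCE3C = 52796.

52796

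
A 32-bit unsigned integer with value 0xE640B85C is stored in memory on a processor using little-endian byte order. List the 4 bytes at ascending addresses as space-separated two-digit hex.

Split into bytes (most-significant first): E6 40 B8 5C.
Little-endian stores the least-significant byte at the lowest address.
So at ascending addresses the bytes are 5C B8 40 E6.

5C B8 40 E6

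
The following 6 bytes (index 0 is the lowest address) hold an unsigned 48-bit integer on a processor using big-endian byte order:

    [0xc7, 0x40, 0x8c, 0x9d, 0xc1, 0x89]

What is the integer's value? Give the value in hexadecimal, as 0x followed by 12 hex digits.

0xC7408C9DC189

Big-endian: lowest address holds the most-significant byte.
The bytes are already most-significant first: 0xC7408C9DC189.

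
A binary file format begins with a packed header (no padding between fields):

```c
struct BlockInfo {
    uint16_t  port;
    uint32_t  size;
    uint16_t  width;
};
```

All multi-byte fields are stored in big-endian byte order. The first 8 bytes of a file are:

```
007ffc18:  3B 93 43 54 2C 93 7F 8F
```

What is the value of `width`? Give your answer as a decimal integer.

`width` follows `port` (2 B), `size` (4 B), so it starts at offset 2 + 4 = 6 and occupies 2 bytes.
Bytes at offsets 6..7: 7F 8F.
Big-endian: lowest address holds the most-significant byte.
The bytes are already most-significant first: 0x7F8F.
0x7F8F = 32655.

32655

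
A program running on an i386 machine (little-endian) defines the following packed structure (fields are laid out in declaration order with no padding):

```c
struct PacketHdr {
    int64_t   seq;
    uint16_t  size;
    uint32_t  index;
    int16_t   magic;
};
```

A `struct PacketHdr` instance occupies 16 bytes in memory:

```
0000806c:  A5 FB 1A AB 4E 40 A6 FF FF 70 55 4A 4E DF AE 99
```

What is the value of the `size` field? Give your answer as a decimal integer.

28927

`size` follows `seq` (8 bytes), so it starts at byte offset 8 and occupies 2 bytes.
Bytes at offsets 8..9: FF 70.
In little-endian order the low byte comes first in memory.
Reassemble most-significant byte first: 70 FF → 0x70FF.
0x70FF = 28927.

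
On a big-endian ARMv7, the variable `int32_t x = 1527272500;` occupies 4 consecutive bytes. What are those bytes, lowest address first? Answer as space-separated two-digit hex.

1527272500 in hexadecimal, padded to 32 bits, is 0x5B085434.
Split into bytes (most-significant first): 5B 08 54 34.
Big-endian: lowest address holds the most-significant byte.
So the memory order matches the most-significant-first order: 5B 08 54 34.

5B 08 54 34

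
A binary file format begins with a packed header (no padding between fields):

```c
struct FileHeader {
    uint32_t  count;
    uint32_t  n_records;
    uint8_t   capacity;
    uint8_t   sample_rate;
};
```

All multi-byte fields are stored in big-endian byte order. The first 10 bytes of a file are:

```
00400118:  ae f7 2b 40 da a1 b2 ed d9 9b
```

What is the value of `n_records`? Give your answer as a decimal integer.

3668030189

`n_records` follows `count` (4 bytes), so it starts at byte offset 4 and occupies 4 bytes.
Bytes at offsets 4..7: DA A1 B2 ED.
In big-endian order the high byte comes first in memory.
The bytes are already most-significant first: 0xDAA1B2ED.
0xDAA1B2ED = 3668030189.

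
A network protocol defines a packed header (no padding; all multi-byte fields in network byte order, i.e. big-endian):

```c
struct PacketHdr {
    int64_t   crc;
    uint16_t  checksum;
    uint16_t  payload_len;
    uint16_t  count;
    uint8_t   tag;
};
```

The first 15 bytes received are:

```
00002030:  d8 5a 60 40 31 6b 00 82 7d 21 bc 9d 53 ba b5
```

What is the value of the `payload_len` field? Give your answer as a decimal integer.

`payload_len` follows `crc` (8 B), `checksum` (2 B), so it starts at offset 8 + 2 = 10 and occupies 2 bytes.
Bytes at offsets 10..11: BC 9D.
In big-endian order the high byte comes first in memory.
The bytes are already most-significant first: 0xBC9D.
0xBC9D = 48285.

48285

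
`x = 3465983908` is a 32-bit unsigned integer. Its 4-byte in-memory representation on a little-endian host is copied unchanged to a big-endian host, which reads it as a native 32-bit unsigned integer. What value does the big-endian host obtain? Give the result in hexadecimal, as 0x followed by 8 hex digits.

0xA4B796CE

3465983908 in 32-bit hexadecimal is 0xCE96B7A4.
Stored little-endian, the bytes at ascending addresses are A4 B7 96 CE.
Read back as big-endian, the last byte is least significant, giving 0xA4B796CE.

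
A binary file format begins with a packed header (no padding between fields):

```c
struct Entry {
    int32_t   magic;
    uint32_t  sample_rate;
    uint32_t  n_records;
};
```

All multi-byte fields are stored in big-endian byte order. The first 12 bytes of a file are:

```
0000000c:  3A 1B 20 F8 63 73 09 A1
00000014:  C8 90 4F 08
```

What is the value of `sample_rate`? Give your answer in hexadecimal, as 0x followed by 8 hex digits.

`sample_rate` follows `magic` (4 bytes), so it starts at byte offset 4 and occupies 4 bytes.
Bytes at offsets 4..7: 63 73 09 A1.
Big-endian: lowest address holds the most-significant byte.
The bytes are already most-significant first: 0x637309A1.

0x637309A1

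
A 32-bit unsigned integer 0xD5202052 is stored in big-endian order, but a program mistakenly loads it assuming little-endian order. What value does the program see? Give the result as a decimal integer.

Stored big-endian, the bytes at ascending addresses are D5 20 20 52.
Read back as little-endian, the first byte is least significant, giving 0x522020D5.
0x522020D5 = 1377837269.

1377837269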